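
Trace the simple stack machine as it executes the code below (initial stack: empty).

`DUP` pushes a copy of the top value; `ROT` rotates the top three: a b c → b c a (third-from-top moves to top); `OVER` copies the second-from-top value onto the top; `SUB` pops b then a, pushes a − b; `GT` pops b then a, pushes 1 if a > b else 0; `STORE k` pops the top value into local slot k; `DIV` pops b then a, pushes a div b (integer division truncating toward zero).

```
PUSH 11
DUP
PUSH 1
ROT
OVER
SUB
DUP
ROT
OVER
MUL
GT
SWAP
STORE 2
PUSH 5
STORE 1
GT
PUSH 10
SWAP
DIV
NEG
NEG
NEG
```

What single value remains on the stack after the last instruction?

PUSH 11 -> [11]
DUP     -> [11, 11]
PUSH 1  -> [11, 11, 1]
ROT     -> [11, 1, 11]
OVER    -> [11, 1, 11, 1]
SUB     -> [11, 1, 10]
DUP     -> [11, 1, 10, 10]
ROT     -> [11, 10, 10, 1]
OVER    -> [11, 10, 10, 1, 10]
MUL     -> [11, 10, 10, 10]
GT      -> [11, 10, 0]
SWAP    -> [11, 0, 10]
STORE 2 -> [11, 0]
PUSH 5  -> [11, 0, 5]
STORE 1 -> [11, 0]
GT      -> [1]
PUSH 10 -> [1, 10]
SWAP    -> [10, 1]
DIV     -> [10]
NEG     -> [-10]
NEG     -> [10]
NEG     -> [-10]

-10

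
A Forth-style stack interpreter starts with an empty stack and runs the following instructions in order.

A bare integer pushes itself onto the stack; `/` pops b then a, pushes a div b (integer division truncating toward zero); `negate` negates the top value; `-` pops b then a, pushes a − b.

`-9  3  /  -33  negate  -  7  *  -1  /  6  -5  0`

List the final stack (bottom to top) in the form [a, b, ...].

[252, 6, -5, 0]

-9      [-9]
3       [-9, 3]
/       [-3]
-33     [-3, -33]
negate  [-3, 33]
-       [-36]
7       [-36, 7]
*       [-252]
-1      [-252, -1]
/       [252]
6       [252, 6]
-5      [252, 6, -5]
0       [252, 6, -5, 0]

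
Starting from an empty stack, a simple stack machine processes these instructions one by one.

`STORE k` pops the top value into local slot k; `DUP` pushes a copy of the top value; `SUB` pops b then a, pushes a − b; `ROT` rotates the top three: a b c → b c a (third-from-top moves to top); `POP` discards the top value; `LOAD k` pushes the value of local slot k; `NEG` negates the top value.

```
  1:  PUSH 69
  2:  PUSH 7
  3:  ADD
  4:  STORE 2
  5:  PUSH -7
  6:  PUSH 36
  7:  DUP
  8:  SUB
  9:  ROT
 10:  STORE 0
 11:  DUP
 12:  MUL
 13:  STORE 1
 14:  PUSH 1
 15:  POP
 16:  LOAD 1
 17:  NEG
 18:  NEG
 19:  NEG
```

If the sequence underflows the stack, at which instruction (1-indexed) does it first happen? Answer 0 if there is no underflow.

PUSH 69 : [69]
PUSH 7  : [69, 7]
ADD     : [76]
STORE 2 : []
PUSH -7 : [-7]
PUSH 36 : [-7, 36]
DUP     : [-7, 36, 36]
SUB     : [-7, 0]
ROT  — needs 3 operands, stack has 2 → underflow

9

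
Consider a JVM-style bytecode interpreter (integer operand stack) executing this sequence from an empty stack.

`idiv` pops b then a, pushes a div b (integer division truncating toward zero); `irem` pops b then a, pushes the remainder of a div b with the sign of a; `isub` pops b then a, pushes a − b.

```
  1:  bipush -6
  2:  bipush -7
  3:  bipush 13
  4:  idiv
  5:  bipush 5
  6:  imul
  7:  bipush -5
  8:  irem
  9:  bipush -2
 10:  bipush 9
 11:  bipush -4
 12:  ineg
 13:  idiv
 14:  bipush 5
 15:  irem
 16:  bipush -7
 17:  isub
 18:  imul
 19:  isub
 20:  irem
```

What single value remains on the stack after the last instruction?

bipush -6 : [-6]
bipush -7 : [-6, -7]
bipush 13 : [-6, -7, 13]
idiv      : [-6, 0]
bipush 5  : [-6, 0, 5]
imul      : [-6, 0]
bipush -5 : [-6, 0, -5]
irem      : [-6, 0]
bipush -2 : [-6, 0, -2]
bipush 9  : [-6, 0, -2, 9]
bipush -4 : [-6, 0, -2, 9, -4]
ineg      : [-6, 0, -2, 9, 4]
idiv      : [-6, 0, -2, 2]
bipush 5  : [-6, 0, -2, 2, 5]
irem      : [-6, 0, -2, 2]
bipush -7 : [-6, 0, -2, 2, -7]
isub      : [-6, 0, -2, 9]
imul      : [-6, 0, -18]
isub      : [-6, 18]
irem      : [-6]

-6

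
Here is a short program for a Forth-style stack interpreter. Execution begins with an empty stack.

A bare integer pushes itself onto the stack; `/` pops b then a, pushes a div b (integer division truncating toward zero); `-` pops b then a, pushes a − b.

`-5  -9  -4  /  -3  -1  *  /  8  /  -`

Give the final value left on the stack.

-5

-5  [-5]
-9  [-5, -9]
-4  [-5, -9, -4]
/   [-5, 2]
-3  [-5, 2, -3]
-1  [-5, 2, -3, -1]
*   [-5, 2, 3]
/   [-5, 0]
8   [-5, 0, 8]
/   [-5, 0]
-   [-5]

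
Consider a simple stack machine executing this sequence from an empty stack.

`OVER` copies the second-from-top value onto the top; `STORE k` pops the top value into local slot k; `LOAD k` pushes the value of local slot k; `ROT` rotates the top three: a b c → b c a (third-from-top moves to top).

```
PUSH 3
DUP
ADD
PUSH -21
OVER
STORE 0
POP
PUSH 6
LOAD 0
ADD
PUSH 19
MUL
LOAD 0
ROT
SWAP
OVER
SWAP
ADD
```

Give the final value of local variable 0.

PUSH 3   → [3]
DUP      → [3, 3]
ADD      → [6]
PUSH -21 → [6, -21]
OVER     → [6, -21, 6]
STORE 0  → [6, -21]
POP      → [6]
PUSH 6   → [6, 6]
LOAD 0   → [6, 6, 6]
ADD      → [6, 12]
PUSH 19  → [6, 12, 19]
MUL      → [6, 228]
LOAD 0   → [6, 228, 6]
ROT      → [228, 6, 6]
SWAP     → [228, 6, 6]
OVER     → [228, 6, 6, 6]
SWAP     → [228, 6, 6, 6]
ADD      → [228, 6, 12]

6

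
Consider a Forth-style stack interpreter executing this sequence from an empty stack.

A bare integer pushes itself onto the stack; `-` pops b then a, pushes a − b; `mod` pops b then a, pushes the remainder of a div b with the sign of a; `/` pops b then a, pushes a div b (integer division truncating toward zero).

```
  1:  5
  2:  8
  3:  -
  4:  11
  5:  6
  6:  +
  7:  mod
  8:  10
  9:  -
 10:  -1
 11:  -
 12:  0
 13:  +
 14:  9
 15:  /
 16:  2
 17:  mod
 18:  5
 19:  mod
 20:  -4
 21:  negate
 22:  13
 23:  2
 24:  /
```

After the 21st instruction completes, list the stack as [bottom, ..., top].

[-1, 4]

5      : [5]
8      : [5, 8]
-      : [-3]
11     : [-3, 11]
6      : [-3, 11, 6]
+      : [-3, 17]
mod    : [-3]
10     : [-3, 10]
-      : [-13]
-1     : [-13, -1]
-      : [-12]
0      : [-12, 0]
+      : [-12]
9      : [-12, 9]
/      : [-1]
2      : [-1, 2]
mod    : [-1]
5      : [-1, 5]
mod    : [-1]
-4     : [-1, -4]
negate : [-1, 4]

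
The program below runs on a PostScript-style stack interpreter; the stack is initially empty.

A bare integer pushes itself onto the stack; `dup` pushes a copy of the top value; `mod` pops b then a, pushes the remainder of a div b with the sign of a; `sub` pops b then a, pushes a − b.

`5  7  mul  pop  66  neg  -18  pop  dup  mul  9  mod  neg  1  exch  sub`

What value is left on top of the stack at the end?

1

5     5
7     5 7
mul   35
pop   (empty)
66    66
neg   -66
-18   -66 -18
pop   -66
dup   -66 -66
mul   4356
9     4356 9
mod   0
neg   0
1     0 1
exch  1 0
sub   1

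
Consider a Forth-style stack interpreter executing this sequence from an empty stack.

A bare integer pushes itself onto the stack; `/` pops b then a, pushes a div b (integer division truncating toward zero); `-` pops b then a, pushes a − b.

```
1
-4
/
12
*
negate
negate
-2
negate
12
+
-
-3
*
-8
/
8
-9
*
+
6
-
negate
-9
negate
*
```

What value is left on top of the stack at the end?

1      : 1
-4     : 1 -4
/      : 0
12     : 0 12
*      : 0
negate : 0
negate : 0
-2     : 0 -2
negate : 0 2
12     : 0 2 12
+      : 0 14
-      : -14
-3     : -14 -3
*      : 42
-8     : 42 -8
/      : -5
8      : -5 8
-9     : -5 8 -9
*      : -5 -72
+      : -77
6      : -77 6
-      : -83
negate : 83
-9     : 83 -9
negate : 83 9
*      : 747

747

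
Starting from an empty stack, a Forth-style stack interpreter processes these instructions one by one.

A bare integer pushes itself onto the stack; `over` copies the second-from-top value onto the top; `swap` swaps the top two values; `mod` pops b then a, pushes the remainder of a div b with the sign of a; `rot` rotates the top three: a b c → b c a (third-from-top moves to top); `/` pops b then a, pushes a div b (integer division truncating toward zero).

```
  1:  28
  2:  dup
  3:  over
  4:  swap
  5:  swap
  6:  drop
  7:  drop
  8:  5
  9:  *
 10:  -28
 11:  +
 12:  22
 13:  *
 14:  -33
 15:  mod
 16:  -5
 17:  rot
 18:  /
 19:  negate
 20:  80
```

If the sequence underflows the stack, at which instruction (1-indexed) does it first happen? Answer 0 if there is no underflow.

17

28    [28]
dup   [28, 28]
over  [28, 28, 28]
swap  [28, 28, 28]
swap  [28, 28, 28]
drop  [28, 28]
drop  [28]
5     [28, 5]
*     [140]
-28   [140, -28]
+     [112]
22    [112, 22]
*     [2464]
-33   [2464, -33]
mod   [22]
-5    [22, -5]
rot  — needs 3 operands, stack has 2 → underflow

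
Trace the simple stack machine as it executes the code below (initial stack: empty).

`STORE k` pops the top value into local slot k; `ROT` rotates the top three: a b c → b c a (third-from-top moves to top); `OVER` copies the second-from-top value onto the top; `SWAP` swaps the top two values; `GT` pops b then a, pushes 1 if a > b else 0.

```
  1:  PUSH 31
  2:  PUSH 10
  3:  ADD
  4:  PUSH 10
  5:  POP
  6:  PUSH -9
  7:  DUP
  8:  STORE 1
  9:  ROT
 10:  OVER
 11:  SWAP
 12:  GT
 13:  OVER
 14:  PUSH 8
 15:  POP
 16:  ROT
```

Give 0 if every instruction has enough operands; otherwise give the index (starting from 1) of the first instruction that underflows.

PUSH 31 : [31]
PUSH 10 : [31, 10]
ADD     : [41]
PUSH 10 : [41, 10]
POP     : [41]
PUSH -9 : [41, -9]
DUP     : [41, -9, -9]
STORE 1 : [41, -9]
ROT  — needs 3 operands, stack has 2 → underflow

9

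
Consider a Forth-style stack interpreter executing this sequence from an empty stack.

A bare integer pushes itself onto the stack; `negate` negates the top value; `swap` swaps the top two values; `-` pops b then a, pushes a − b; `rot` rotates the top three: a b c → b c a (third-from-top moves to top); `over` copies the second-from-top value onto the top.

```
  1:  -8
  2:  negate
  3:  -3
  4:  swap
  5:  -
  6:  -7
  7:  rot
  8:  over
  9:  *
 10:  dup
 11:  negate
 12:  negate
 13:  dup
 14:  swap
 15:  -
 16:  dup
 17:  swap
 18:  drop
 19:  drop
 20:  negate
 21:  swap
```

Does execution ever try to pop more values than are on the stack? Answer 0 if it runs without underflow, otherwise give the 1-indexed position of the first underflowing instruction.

-8     -> -8
negate -> 8
-3     -> 8 -3
swap   -> -3 8
-      -> -11
-7     -> -11 -7
rot  — needs 3 operands, stack has 2 → underflow

7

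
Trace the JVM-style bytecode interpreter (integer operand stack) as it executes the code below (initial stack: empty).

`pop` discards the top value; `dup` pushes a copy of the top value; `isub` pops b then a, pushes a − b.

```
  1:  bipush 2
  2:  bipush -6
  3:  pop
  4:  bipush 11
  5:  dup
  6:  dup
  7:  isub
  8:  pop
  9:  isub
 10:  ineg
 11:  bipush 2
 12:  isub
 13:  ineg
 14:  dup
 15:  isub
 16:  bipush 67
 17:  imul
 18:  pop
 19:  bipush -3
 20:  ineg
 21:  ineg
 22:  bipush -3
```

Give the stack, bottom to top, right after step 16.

bipush 2  : 2
bipush -6 : 2 -6
pop       : 2
bipush 11 : 2 11
dup       : 2 11 11
dup       : 2 11 11 11
isub      : 2 11 0
pop       : 2 11
isub      : -9
ineg      : 9
bipush 2  : 9 2
isub      : 7
ineg      : -7
dup       : -7 -7
isub      : 0
bipush 67 : 0 67

[0, 67]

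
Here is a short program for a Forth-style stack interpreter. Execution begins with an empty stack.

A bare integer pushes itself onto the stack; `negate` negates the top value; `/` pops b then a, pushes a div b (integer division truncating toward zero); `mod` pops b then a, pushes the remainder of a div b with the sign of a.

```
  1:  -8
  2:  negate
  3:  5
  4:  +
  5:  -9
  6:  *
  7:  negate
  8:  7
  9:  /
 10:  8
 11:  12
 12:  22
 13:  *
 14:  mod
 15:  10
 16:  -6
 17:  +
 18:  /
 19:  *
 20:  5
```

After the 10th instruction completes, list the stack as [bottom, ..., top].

-8     -> -8
negate -> 8
5      -> 8 5
+      -> 13
-9     -> 13 -9
*      -> -117
negate -> 117
7      -> 117 7
/      -> 16
8      -> 16 8

[16, 8]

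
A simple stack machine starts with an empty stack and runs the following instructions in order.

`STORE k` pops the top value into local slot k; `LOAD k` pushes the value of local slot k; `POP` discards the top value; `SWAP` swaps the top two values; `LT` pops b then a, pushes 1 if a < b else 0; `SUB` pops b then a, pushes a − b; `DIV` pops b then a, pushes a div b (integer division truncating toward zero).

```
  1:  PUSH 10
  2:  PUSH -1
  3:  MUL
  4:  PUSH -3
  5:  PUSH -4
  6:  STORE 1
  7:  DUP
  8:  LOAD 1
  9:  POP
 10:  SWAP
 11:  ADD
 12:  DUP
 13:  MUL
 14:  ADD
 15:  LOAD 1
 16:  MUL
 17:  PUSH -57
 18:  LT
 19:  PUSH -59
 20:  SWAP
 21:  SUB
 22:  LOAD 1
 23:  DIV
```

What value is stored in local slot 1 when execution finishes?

PUSH 10  → [10]
PUSH -1  → [10, -1]
MUL      → [-10]
PUSH -3  → [-10, -3]
PUSH -4  → [-10, -3, -4]
STORE 1  → [-10, -3]
DUP      → [-10, -3, -3]
LOAD 1   → [-10, -3, -3, -4]
POP      → [-10, -3, -3]
SWAP     → [-10, -3, -3]
ADD      → [-10, -6]
DUP      → [-10, -6, -6]
MUL      → [-10, 36]
ADD      → [26]
LOAD 1   → [26, -4]
MUL      → [-104]
PUSH -57 → [-104, -57]
LT       → [1]
PUSH -59 → [1, -59]
SWAP     → [-59, 1]
SUB      → [-60]
LOAD 1   → [-60, -4]
DIV      → [15]

-4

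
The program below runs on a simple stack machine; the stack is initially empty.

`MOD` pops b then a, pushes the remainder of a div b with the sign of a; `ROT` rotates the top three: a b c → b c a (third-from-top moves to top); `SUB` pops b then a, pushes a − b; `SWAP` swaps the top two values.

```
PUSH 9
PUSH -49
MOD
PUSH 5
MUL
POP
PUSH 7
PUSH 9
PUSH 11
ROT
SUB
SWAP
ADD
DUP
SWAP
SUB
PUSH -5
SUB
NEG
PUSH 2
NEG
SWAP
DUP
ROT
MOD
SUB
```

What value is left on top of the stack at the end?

PUSH 9    9
PUSH -49  9 -49
MOD       9
PUSH 5    9 5
MUL       45
POP       (empty)
PUSH 7    7
PUSH 9    7 9
PUSH 11   7 9 11
ROT       9 11 7
SUB       9 4
SWAP      4 9
ADD       13
DUP       13 13
SWAP      13 13
SUB       0
PUSH -5   0 -5
SUB       5
NEG       -5
PUSH 2    -5 2
NEG       -5 -2
SWAP      -2 -5
DUP       -2 -5 -5
ROT       -5 -5 -2
MOD       -5 -1
SUB       -4

-4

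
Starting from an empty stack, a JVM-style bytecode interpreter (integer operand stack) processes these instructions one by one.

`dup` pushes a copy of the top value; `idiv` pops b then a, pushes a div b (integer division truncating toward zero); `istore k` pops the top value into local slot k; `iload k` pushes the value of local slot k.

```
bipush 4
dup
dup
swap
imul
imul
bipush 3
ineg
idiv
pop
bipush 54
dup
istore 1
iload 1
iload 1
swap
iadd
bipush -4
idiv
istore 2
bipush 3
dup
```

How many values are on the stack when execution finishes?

bipush 4  -> 4
dup       -> 4 4
dup       -> 4 4 4
swap      -> 4 4 4
imul      -> 4 16
imul      -> 64
bipush 3  -> 64 3
ineg      -> 64 -3
idiv      -> -21
pop       -> (empty)
bipush 54 -> 54
dup       -> 54 54
istore 1  -> 54
iload 1   -> 54 54
iload 1   -> 54 54 54
swap      -> 54 54 54
iadd      -> 54 108
bipush -4 -> 54 108 -4
idiv      -> 54 -27
istore 2  -> 54
bipush 3  -> 54 3
dup       -> 54 3 3

3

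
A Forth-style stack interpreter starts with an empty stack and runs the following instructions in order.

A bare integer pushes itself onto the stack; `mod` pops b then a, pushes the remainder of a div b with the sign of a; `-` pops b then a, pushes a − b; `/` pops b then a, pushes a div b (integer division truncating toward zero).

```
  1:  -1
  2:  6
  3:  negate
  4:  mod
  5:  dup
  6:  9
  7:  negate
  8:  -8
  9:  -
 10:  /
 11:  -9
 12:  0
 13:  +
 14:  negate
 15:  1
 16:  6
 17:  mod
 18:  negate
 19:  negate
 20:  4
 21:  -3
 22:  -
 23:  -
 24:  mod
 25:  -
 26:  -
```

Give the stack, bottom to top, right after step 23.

-1     -> [-1]
6      -> [-1, 6]
negate -> [-1, -6]
mod    -> [-1]
dup    -> [-1, -1]
9      -> [-1, -1, 9]
negate -> [-1, -1, -9]
-8     -> [-1, -1, -9, -8]
-      -> [-1, -1, -1]
/      -> [-1, 1]
-9     -> [-1, 1, -9]
0      -> [-1, 1, -9, 0]
+      -> [-1, 1, -9]
negate -> [-1, 1, 9]
1      -> [-1, 1, 9, 1]
6      -> [-1, 1, 9, 1, 6]
mod    -> [-1, 1, 9, 1]
negate -> [-1, 1, 9, -1]
negate -> [-1, 1, 9, 1]
4      -> [-1, 1, 9, 1, 4]
-3     -> [-1, 1, 9, 1, 4, -3]
-      -> [-1, 1, 9, 1, 7]
-      -> [-1, 1, 9, -6]

[-1, 1, 9, -6]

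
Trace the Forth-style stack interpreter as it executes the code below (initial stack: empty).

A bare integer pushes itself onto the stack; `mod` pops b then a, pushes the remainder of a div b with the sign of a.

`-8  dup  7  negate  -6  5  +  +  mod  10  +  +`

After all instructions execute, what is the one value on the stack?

-8     → [-8]
dup    → [-8, -8]
7      → [-8, -8, 7]
negate → [-8, -8, -7]
-6     → [-8, -8, -7, -6]
5      → [-8, -8, -7, -6, 5]
+      → [-8, -8, -7, -1]
+      → [-8, -8, -8]
mod    → [-8, 0]
10     → [-8, 0, 10]
+      → [-8, 10]
+      → [2]

2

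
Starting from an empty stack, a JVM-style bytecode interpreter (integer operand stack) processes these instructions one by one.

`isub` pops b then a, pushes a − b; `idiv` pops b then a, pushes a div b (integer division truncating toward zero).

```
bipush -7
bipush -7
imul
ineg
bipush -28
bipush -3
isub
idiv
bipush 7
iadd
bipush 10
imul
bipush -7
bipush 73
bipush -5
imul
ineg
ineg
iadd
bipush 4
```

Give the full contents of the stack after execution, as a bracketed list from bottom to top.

bipush -7   [-7]
bipush -7   [-7, -7]
imul        [49]
ineg        [-49]
bipush -28  [-49, -28]
bipush -3   [-49, -28, -3]
isub        [-49, -25]
idiv        [1]
bipush 7    [1, 7]
iadd        [8]
bipush 10   [8, 10]
imul        [80]
bipush -7   [80, -7]
bipush 73   [80, -7, 73]
bipush -5   [80, -7, 73, -5]
imul        [80, -7, -365]
ineg        [80, -7, 365]
ineg        [80, -7, -365]
iadd        [80, -372]
bipush 4    [80, -372, 4]

[80, -372, 4]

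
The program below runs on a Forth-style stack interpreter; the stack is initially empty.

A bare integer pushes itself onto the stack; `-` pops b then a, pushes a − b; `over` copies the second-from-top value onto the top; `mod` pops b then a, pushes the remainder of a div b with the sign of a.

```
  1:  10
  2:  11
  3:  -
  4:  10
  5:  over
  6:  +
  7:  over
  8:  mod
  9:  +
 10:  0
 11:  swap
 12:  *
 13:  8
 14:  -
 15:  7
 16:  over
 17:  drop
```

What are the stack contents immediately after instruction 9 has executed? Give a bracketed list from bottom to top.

[-1]

10   → [10]
11   → [10, 11]
-    → [-1]
10   → [-1, 10]
over → [-1, 10, -1]
+    → [-1, 9]
over → [-1, 9, -1]
mod  → [-1, 0]
+    → [-1]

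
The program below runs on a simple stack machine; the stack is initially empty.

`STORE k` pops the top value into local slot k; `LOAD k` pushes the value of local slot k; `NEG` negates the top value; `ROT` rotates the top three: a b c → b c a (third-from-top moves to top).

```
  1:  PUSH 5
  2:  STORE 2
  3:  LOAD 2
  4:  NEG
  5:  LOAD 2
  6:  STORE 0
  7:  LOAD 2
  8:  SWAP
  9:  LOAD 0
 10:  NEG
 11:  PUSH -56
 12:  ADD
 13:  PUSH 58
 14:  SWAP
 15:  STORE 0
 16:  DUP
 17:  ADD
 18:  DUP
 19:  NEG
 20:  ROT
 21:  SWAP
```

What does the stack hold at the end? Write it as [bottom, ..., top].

PUSH 5   -> [5]
STORE 2  -> []
LOAD 2   -> [5]
NEG      -> [-5]
LOAD 2   -> [-5, 5]
STORE 0  -> [-5]
LOAD 2   -> [-5, 5]
SWAP     -> [5, -5]
LOAD 0   -> [5, -5, 5]
NEG      -> [5, -5, -5]
PUSH -56 -> [5, -5, -5, -56]
ADD      -> [5, -5, -61]
PUSH 58  -> [5, -5, -61, 58]
SWAP     -> [5, -5, 58, -61]
STORE 0  -> [5, -5, 58]
DUP      -> [5, -5, 58, 58]
ADD      -> [5, -5, 116]
DUP      -> [5, -5, 116, 116]
NEG      -> [5, -5, 116, -116]
ROT      -> [5, 116, -116, -5]
SWAP     -> [5, 116, -5, -116]

[5, 116, -5, -116]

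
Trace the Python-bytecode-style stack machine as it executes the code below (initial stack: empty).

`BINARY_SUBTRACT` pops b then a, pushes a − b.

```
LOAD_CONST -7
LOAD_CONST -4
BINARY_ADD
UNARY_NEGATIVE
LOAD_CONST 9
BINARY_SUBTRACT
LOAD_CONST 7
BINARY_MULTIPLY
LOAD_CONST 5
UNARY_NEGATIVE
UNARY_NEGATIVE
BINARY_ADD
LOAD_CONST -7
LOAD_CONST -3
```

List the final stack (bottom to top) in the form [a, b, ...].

LOAD_CONST -7   : [-7]
LOAD_CONST -4   : [-7, -4]
BINARY_ADD      : [-11]
UNARY_NEGATIVE  : [11]
LOAD_CONST 9    : [11, 9]
BINARY_SUBTRACT : [2]
LOAD_CONST 7    : [2, 7]
BINARY_MULTIPLY : [14]
LOAD_CONST 5    : [14, 5]
UNARY_NEGATIVE  : [14, -5]
UNARY_NEGATIVE  : [14, 5]
BINARY_ADD      : [19]
LOAD_CONST -7   : [19, -7]
LOAD_CONST -3   : [19, -7, -3]

[19, -7, -3]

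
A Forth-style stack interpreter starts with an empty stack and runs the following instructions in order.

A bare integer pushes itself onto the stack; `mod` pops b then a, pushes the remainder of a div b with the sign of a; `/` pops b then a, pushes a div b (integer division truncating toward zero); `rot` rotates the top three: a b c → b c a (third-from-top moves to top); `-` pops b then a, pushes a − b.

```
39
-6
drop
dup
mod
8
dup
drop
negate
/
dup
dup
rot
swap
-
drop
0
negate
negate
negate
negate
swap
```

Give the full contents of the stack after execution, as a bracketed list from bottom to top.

39     -> 39
-6     -> 39 -6
drop   -> 39
dup    -> 39 39
mod    -> 0
8      -> 0 8
dup    -> 0 8 8
drop   -> 0 8
negate -> 0 -8
/      -> 0
dup    -> 0 0
dup    -> 0 0 0
rot    -> 0 0 0
swap   -> 0 0 0
-      -> 0 0
drop   -> 0
0      -> 0 0
negate -> 0 0
negate -> 0 0
negate -> 0 0
negate -> 0 0
swap   -> 0 0

[0, 0]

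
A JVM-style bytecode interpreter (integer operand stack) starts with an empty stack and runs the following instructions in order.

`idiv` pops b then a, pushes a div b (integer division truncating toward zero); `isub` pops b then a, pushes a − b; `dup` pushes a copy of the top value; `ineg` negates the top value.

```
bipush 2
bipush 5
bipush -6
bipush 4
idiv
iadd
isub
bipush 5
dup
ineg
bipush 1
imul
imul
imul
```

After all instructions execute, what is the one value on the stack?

bipush 2  : 2
bipush 5  : 2 5
bipush -6 : 2 5 -6
bipush 4  : 2 5 -6 4
idiv      : 2 5 -1
iadd      : 2 4
isub      : -2
bipush 5  : -2 5
dup       : -2 5 5
ineg      : -2 5 -5
bipush 1  : -2 5 -5 1
imul      : -2 5 -5
imul      : -2 -25
imul      : 50

50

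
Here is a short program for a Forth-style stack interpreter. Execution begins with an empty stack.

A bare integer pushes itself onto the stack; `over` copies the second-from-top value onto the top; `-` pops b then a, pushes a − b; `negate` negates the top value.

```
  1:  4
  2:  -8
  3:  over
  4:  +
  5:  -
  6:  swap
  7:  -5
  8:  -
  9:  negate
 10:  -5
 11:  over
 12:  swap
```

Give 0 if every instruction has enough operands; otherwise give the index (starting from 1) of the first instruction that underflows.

4     [4]
-8    [4, -8]
over  [4, -8, 4]
+     [4, -4]
-     [8]
swap  — needs 2 operands, stack has 1 → underflow

6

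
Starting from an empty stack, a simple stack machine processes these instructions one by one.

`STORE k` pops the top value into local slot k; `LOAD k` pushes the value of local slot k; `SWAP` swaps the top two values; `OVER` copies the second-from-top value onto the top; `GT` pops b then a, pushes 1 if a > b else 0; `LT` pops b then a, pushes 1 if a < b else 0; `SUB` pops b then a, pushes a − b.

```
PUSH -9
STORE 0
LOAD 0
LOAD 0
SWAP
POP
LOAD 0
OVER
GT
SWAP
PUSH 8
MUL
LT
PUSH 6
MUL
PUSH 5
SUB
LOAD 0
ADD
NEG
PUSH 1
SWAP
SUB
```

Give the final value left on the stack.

-13

PUSH -9 -> -9
STORE 0 -> (empty)
LOAD 0  -> -9
LOAD 0  -> -9 -9
SWAP    -> -9 -9
POP     -> -9
LOAD 0  -> -9 -9
OVER    -> -9 -9 -9
GT      -> -9 0
SWAP    -> 0 -9
PUSH 8  -> 0 -9 8
MUL     -> 0 -72
LT      -> 0
PUSH 6  -> 0 6
MUL     -> 0
PUSH 5  -> 0 5
SUB     -> -5
LOAD 0  -> -5 -9
ADD     -> -14
NEG     -> 14
PUSH 1  -> 14 1
SWAP    -> 1 14
SUB     -> -13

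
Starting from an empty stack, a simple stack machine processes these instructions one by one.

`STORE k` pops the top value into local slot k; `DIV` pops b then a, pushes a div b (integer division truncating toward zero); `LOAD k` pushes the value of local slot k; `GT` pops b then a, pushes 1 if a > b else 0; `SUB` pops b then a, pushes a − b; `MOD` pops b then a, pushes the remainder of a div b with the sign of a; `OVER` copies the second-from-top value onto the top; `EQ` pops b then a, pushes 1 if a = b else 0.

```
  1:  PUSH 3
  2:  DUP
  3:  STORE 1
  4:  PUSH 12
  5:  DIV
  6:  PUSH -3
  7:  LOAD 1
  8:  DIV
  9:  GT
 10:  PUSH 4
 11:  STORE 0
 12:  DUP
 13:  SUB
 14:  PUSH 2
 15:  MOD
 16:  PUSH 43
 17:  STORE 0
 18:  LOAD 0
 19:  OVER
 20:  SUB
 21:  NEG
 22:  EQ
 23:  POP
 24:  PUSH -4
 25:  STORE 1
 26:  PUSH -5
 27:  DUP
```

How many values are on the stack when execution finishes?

PUSH 3  → [3]
DUP     → [3, 3]
STORE 1 → [3]
PUSH 12 → [3, 12]
DIV     → [0]
PUSH -3 → [0, -3]
LOAD 1  → [0, -3, 3]
DIV     → [0, -1]
GT      → [1]
PUSH 4  → [1, 4]
STORE 0 → [1]
DUP     → [1, 1]
SUB     → [0]
PUSH 2  → [0, 2]
MOD     → [0]
PUSH 43 → [0, 43]
STORE 0 → [0]
LOAD 0  → [0, 43]
OVER    → [0, 43, 0]
SUB     → [0, 43]
NEG     → [0, -43]
EQ      → [0]
POP     → []
PUSH -4 → [-4]
STORE 1 → []
PUSH -5 → [-5]
DUP     → [-5, -5]

2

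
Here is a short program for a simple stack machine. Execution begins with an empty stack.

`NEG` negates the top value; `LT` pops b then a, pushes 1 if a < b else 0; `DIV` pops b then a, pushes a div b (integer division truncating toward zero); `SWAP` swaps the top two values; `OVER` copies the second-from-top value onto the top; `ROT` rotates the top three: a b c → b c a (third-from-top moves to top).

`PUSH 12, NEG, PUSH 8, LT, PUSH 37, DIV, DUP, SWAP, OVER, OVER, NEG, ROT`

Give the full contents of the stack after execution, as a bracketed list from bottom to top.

PUSH 12  [12]
NEG      [-12]
PUSH 8   [-12, 8]
LT       [1]
PUSH 37  [1, 37]
DIV      [0]
DUP      [0, 0]
SWAP     [0, 0]
OVER     [0, 0, 0]
OVER     [0, 0, 0, 0]
NEG      [0, 0, 0, 0]
ROT      [0, 0, 0, 0]

[0, 0, 0, 0]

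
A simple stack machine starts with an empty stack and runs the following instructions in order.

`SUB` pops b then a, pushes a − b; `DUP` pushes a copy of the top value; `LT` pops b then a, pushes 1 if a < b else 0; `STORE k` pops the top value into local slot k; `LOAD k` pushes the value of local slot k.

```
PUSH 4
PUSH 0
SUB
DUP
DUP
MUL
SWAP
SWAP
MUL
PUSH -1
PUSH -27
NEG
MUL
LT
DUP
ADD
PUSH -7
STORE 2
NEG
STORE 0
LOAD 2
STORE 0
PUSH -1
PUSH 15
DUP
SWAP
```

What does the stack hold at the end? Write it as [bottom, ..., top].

[-1, 15, 15]

PUSH 4   → 4
PUSH 0   → 4 0
SUB      → 4
DUP      → 4 4
DUP      → 4 4 4
MUL      → 4 16
SWAP     → 16 4
SWAP     → 4 16
MUL      → 64
PUSH -1  → 64 -1
PUSH -27 → 64 -1 -27
NEG      → 64 -1 27
MUL      → 64 -27
LT       → 0
DUP      → 0 0
ADD      → 0
PUSH -7  → 0 -7
STORE 2  → 0
NEG      → 0
STORE 0  → (empty)
LOAD 2   → -7
STORE 0  → (empty)
PUSH -1  → -1
PUSH 15  → -1 15
DUP      → -1 15 15
SWAP     → -1 15 15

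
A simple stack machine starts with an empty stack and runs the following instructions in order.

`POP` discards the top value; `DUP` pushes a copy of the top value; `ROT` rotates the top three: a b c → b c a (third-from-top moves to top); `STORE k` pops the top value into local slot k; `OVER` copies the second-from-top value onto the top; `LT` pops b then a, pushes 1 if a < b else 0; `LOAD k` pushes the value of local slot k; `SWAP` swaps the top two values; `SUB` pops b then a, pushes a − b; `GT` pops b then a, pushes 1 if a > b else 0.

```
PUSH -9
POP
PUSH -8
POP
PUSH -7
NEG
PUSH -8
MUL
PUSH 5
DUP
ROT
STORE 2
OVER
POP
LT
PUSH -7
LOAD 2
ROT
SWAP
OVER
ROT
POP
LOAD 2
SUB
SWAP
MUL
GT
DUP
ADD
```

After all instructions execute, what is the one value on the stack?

2

PUSH -9  [-9]
POP      []
PUSH -8  [-8]
POP      []
PUSH -7  [-7]
NEG      [7]
PUSH -8  [7, -8]
MUL      [-56]
PUSH 5   [-56, 5]
DUP      [-56, 5, 5]
ROT      [5, 5, -56]
STORE 2  [5, 5]
OVER     [5, 5, 5]
POP      [5, 5]
LT       [0]
PUSH -7  [0, -7]
LOAD 2   [0, -7, -56]
ROT      [-7, -56, 0]
SWAP     [-7, 0, -56]
OVER     [-7, 0, -56, 0]
ROT      [-7, -56, 0, 0]
POP      [-7, -56, 0]
LOAD 2   [-7, -56, 0, -56]
SUB      [-7, -56, 56]
SWAP     [-7, 56, -56]
MUL      [-7, -3136]
GT       [1]
DUP      [1, 1]
ADD      [2]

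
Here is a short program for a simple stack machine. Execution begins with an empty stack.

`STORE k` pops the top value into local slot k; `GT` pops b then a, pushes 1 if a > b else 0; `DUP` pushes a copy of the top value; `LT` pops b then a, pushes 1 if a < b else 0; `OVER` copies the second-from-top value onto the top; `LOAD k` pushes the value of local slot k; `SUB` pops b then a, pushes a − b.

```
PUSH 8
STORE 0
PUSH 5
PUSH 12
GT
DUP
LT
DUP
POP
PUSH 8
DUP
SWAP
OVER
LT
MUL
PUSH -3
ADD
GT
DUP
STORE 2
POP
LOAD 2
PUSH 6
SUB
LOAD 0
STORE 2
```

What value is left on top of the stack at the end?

PUSH 8  : 8
STORE 0 : (empty)
PUSH 5  : 5
PUSH 12 : 5 12
GT      : 0
DUP     : 0 0
LT      : 0
DUP     : 0 0
POP     : 0
PUSH 8  : 0 8
DUP     : 0 8 8
SWAP    : 0 8 8
OVER    : 0 8 8 8
LT      : 0 8 0
MUL     : 0 0
PUSH -3 : 0 0 -3
ADD     : 0 -3
GT      : 1
DUP     : 1 1
STORE 2 : 1
POP     : (empty)
LOAD 2  : 1
PUSH 6  : 1 6
SUB     : -5
LOAD 0  : -5 8
STORE 2 : -5

-5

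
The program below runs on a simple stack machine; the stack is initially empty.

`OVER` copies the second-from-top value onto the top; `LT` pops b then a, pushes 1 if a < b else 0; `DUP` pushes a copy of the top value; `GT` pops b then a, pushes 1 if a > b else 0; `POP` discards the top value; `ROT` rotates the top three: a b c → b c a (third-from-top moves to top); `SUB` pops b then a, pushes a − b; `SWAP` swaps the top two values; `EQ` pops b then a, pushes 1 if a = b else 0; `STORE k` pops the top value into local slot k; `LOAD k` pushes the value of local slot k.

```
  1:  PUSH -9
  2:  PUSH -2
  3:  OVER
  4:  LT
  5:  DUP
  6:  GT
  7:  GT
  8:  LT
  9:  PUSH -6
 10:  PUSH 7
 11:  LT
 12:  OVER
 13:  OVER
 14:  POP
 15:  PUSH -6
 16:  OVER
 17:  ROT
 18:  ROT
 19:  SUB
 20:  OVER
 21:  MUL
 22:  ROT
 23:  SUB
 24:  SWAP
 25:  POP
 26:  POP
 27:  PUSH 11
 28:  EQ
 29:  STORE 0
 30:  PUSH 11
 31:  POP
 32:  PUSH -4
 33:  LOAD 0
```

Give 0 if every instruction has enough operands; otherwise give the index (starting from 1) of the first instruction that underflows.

8

PUSH -9  [-9]
PUSH -2  [-9, -2]
OVER     [-9, -2, -9]
LT       [-9, 0]
DUP      [-9, 0, 0]
GT       [-9, 0]
GT       [0]
LT  — needs 2 operands, stack has 1 → underflow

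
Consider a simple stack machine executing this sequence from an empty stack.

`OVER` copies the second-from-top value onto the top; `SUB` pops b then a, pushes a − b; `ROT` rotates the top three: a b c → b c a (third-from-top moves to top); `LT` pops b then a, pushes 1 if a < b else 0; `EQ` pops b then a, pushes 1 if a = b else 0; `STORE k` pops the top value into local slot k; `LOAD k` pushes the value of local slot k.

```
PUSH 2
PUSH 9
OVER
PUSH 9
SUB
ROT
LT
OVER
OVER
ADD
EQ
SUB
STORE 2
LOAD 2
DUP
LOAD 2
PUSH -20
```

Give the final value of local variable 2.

9

PUSH 2    2
PUSH 9    2 9
OVER      2 9 2
PUSH 9    2 9 2 9
SUB       2 9 -7
ROT       9 -7 2
LT        9 1
OVER      9 1 9
OVER      9 1 9 1
ADD       9 1 10
EQ        9 0
SUB       9
STORE 2   (empty)
LOAD 2    9
DUP       9 9
LOAD 2    9 9 9
PUSH -20  9 9 9 -20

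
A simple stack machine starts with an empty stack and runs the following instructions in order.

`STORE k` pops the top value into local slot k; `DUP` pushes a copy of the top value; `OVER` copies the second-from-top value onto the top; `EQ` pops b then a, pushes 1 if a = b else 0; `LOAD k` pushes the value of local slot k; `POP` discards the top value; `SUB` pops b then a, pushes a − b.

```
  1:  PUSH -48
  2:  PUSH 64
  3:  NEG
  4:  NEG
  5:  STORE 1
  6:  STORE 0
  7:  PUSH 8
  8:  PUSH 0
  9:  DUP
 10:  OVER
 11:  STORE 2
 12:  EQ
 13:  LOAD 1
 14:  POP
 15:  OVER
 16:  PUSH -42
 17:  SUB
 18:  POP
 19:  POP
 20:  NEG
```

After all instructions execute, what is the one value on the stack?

-8

PUSH -48 : [-48]
PUSH 64  : [-48, 64]
NEG      : [-48, -64]
NEG      : [-48, 64]
STORE 1  : [-48]
STORE 0  : []
PUSH 8   : [8]
PUSH 0   : [8, 0]
DUP      : [8, 0, 0]
OVER     : [8, 0, 0, 0]
STORE 2  : [8, 0, 0]
EQ       : [8, 1]
LOAD 1   : [8, 1, 64]
POP      : [8, 1]
OVER     : [8, 1, 8]
PUSH -42 : [8, 1, 8, -42]
SUB      : [8, 1, 50]
POP      : [8, 1]
POP      : [8]
NEG      : [-8]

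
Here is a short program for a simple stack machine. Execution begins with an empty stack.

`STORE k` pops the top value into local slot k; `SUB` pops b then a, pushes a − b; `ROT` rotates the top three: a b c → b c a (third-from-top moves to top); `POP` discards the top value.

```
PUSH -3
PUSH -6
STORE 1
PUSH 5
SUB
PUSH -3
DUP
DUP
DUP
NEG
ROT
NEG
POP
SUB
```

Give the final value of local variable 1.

-6

PUSH -3 : [-3]
PUSH -6 : [-3, -6]
STORE 1 : [-3]
PUSH 5  : [-3, 5]
SUB     : [-8]
PUSH -3 : [-8, -3]
DUP     : [-8, -3, -3]
DUP     : [-8, -3, -3, -3]
DUP     : [-8, -3, -3, -3, -3]
NEG     : [-8, -3, -3, -3, 3]
ROT     : [-8, -3, -3, 3, -3]
NEG     : [-8, -3, -3, 3, 3]
POP     : [-8, -3, -3, 3]
SUB     : [-8, -3, -6]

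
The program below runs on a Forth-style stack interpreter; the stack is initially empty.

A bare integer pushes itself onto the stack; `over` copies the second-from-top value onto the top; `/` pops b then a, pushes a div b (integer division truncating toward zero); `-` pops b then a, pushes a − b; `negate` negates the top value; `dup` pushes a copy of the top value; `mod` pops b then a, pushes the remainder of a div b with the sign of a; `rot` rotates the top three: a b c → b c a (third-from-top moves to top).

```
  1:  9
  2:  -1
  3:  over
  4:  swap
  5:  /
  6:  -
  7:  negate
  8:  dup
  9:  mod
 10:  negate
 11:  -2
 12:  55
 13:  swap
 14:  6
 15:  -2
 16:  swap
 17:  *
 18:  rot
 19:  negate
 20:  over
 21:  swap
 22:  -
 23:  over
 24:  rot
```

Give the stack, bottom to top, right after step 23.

9      -> 9
-1     -> 9 -1
over   -> 9 -1 9
swap   -> 9 9 -1
/      -> 9 -9
-      -> 18
negate -> -18
dup    -> -18 -18
mod    -> 0
negate -> 0
-2     -> 0 -2
55     -> 0 -2 55
swap   -> 0 55 -2
6      -> 0 55 -2 6
-2     -> 0 55 -2 6 -2
swap   -> 0 55 -2 -2 6
*      -> 0 55 -2 -12
rot    -> 0 -2 -12 55
negate -> 0 -2 -12 -55
over   -> 0 -2 -12 -55 -12
swap   -> 0 -2 -12 -12 -55
-      -> 0 -2 -12 43
over   -> 0 -2 -12 43 -12

[0, -2, -12, 43, -12]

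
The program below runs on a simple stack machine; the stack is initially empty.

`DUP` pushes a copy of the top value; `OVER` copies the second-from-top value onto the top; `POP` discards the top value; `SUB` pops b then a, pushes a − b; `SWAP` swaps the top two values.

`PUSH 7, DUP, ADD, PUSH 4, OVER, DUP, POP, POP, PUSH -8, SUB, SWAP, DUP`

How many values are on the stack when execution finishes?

PUSH 7  : [7]
DUP     : [7, 7]
ADD     : [14]
PUSH 4  : [14, 4]
OVER    : [14, 4, 14]
DUP     : [14, 4, 14, 14]
POP     : [14, 4, 14]
POP     : [14, 4]
PUSH -8 : [14, 4, -8]
SUB     : [14, 12]
SWAP    : [12, 14]
DUP     : [12, 14, 14]

3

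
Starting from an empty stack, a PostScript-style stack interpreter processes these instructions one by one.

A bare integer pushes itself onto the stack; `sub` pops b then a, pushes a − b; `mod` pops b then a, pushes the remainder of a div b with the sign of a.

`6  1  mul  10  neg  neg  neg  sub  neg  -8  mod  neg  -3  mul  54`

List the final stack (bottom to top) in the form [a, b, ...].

[0, 54]

6   → 6
1   → 6 1
mul → 6
10  → 6 10
neg → 6 -10
neg → 6 10
neg → 6 -10
sub → 16
neg → -16
-8  → -16 -8
mod → 0
neg → 0
-3  → 0 -3
mul → 0
54  → 0 54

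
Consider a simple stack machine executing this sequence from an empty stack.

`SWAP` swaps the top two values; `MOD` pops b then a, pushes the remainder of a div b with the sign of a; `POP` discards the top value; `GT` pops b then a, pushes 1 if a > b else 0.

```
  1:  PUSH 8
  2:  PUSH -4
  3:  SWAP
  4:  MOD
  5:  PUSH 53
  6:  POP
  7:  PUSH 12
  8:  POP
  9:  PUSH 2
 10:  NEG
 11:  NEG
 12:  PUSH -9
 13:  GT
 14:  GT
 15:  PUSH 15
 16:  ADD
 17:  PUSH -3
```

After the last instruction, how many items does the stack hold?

PUSH 8  -> [8]
PUSH -4 -> [8, -4]
SWAP    -> [-4, 8]
MOD     -> [-4]
PUSH 53 -> [-4, 53]
POP     -> [-4]
PUSH 12 -> [-4, 12]
POP     -> [-4]
PUSH 2  -> [-4, 2]
NEG     -> [-4, -2]
NEG     -> [-4, 2]
PUSH -9 -> [-4, 2, -9]
GT      -> [-4, 1]
GT      -> [0]
PUSH 15 -> [0, 15]
ADD     -> [15]
PUSH -3 -> [15, -3]

2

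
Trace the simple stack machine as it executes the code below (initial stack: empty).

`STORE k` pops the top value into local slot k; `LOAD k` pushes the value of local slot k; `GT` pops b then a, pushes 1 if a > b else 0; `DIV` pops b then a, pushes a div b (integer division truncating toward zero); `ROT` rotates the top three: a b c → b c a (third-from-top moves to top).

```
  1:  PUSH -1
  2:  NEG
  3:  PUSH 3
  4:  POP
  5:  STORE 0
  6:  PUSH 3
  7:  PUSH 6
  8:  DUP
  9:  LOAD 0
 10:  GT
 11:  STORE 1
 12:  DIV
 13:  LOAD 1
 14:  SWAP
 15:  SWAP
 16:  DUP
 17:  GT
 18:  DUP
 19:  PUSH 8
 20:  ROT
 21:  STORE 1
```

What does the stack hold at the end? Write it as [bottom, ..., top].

PUSH -1 → -1
NEG     → 1
PUSH 3  → 1 3
POP     → 1
STORE 0 → (empty)
PUSH 3  → 3
PUSH 6  → 3 6
DUP     → 3 6 6
LOAD 0  → 3 6 6 1
GT      → 3 6 1
STORE 1 → 3 6
DIV     → 0
LOAD 1  → 0 1
SWAP    → 1 0
SWAP    → 0 1
DUP     → 0 1 1
GT      → 0 0
DUP     → 0 0 0
PUSH 8  → 0 0 0 8
ROT     → 0 0 8 0
STORE 1 → 0 0 8

[0, 0, 8]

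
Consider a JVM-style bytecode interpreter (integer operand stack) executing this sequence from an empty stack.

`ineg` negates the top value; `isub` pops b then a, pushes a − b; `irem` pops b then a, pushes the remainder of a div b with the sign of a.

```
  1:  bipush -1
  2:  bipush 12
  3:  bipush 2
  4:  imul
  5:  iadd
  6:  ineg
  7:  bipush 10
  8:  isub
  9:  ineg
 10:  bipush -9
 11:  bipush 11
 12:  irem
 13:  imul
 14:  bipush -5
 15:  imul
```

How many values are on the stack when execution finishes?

bipush -1 → -1
bipush 12 → -1 12
bipush 2  → -1 12 2
imul      → -1 24
iadd      → 23
ineg      → -23
bipush 10 → -23 10
isub      → -33
ineg      → 33
bipush -9 → 33 -9
bipush 11 → 33 -9 11
irem      → 33 -9
imul      → -297
bipush -5 → -297 -5
imul      → 1485

1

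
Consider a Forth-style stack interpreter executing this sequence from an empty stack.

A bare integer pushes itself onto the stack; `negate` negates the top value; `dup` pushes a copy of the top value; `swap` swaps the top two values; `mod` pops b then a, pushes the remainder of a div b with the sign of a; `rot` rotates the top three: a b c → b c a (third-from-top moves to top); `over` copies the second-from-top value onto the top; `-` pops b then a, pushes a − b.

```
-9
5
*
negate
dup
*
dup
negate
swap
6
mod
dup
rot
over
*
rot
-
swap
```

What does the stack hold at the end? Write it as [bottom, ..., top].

-9     → -9
5      → -9 5
*      → -45
negate → 45
dup    → 45 45
*      → 2025
dup    → 2025 2025
negate → 2025 -2025
swap   → -2025 2025
6      → -2025 2025 6
mod    → -2025 3
dup    → -2025 3 3
rot    → 3 3 -2025
over   → 3 3 -2025 3
*      → 3 3 -6075
rot    → 3 -6075 3
-      → 3 -6078
swap   → -6078 3

[-6078, 3]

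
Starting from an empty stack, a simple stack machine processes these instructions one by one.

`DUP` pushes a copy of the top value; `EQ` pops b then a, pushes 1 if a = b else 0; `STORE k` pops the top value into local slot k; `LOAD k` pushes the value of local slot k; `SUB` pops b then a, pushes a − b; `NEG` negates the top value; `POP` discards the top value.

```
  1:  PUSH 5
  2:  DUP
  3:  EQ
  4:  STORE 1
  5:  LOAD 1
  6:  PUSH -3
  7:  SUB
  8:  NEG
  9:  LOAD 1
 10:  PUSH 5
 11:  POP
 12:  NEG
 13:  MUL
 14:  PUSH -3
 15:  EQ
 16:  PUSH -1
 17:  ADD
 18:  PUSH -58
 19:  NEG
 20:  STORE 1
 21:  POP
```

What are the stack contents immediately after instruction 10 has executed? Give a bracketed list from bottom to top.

[-4, 1, 5]

PUSH 5   [5]
DUP      [5, 5]
EQ       [1]
STORE 1  []
LOAD 1   [1]
PUSH -3  [1, -3]
SUB      [4]
NEG      [-4]
LOAD 1   [-4, 1]
PUSH 5   [-4, 1, 5]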